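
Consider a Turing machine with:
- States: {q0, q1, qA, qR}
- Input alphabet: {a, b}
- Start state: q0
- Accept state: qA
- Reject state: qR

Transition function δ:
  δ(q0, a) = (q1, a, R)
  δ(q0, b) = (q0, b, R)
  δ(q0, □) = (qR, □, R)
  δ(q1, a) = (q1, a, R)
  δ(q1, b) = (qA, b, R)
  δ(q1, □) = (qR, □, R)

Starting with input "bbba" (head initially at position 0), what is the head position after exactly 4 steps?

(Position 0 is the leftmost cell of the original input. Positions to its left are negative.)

Execution trace (head position shown):
Step 0: [q0]bbba  (head at position 0)
Step 1: move right → b[q0]bba  (head at position 1)
Step 2: move right → bb[q0]ba  (head at position 2)
Step 3: move right → bbb[q0]a  (head at position 3)
Step 4: move right → bbba[q1]□  (head at position 4)

After 4 steps, the head is at position 4.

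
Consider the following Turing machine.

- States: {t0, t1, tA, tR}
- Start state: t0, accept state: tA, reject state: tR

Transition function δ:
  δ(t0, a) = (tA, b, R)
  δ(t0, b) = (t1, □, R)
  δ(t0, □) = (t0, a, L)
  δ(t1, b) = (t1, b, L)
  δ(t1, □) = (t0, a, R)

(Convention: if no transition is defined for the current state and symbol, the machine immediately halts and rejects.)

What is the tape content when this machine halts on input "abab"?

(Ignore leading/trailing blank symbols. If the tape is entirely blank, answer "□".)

Execution trace:
Initial: [t0]abab
Step 1: δ(t0, a) = (tA, b, R) → b[tA]bab

The machine reaches the accept state tA and halts.

Final tape (ignoring leading/trailing blanks): bbab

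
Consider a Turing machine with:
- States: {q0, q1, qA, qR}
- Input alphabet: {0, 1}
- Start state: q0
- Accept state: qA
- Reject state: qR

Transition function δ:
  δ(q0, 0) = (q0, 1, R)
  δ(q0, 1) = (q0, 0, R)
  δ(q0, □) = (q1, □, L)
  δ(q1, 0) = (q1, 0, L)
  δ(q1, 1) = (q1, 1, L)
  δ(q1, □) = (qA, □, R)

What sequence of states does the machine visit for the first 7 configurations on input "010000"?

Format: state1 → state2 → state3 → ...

Execution trace:
Initial: [q0]010000
Step 1: δ(q0, 0) = (q0, 1, R) → 1[q0]10000
Step 2: δ(q0, 1) = (q0, 0, R) → 10[q0]0000
Step 3: δ(q0, 0) = (q0, 1, R) → 101[q0]000
Step 4: δ(q0, 0) = (q0, 1, R) → 1011[q0]00
Step 5: δ(q0, 0) = (q0, 1, R) → 10111[q0]0
Step 6: δ(q0, 0) = (q0, 1, R) → 101111[q0]□

State sequence: q0 → q0 → q0 → q0 → q0 → q0 → q0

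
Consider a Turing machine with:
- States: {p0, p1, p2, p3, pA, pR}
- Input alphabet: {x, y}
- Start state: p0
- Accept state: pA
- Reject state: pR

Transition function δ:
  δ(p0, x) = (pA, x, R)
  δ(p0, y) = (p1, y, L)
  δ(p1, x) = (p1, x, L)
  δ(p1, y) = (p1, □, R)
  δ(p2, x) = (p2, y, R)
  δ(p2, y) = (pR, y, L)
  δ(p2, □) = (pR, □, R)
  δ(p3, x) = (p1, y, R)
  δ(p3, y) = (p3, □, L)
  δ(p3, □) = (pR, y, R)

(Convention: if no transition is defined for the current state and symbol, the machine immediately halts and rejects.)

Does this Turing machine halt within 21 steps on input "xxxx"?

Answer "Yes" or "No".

Execution trace:
Initial: [p0]xxxx
Step 1: δ(p0, x) = (pA, x, R) → x[pA]xxx

The machine reaches the accept state pA and halts.
The machine halted after 1 step (within the 21-step bound).

Answer: Yes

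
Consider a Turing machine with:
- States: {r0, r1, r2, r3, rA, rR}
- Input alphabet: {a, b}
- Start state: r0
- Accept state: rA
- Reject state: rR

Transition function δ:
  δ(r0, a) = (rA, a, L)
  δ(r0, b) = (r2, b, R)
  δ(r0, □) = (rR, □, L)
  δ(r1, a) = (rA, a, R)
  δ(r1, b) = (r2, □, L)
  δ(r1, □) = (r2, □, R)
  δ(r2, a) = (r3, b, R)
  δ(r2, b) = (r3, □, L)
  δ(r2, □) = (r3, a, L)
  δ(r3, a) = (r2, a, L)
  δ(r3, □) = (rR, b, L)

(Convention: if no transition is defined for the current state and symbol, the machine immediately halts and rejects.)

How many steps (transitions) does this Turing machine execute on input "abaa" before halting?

Execution trace:
Initial: [r0]abaa
Step 1: δ(r0, a) = (rA, a, L) → [rA]□abaa

The machine reaches the accept state rA and halts.

The machine executed 1 step before halting.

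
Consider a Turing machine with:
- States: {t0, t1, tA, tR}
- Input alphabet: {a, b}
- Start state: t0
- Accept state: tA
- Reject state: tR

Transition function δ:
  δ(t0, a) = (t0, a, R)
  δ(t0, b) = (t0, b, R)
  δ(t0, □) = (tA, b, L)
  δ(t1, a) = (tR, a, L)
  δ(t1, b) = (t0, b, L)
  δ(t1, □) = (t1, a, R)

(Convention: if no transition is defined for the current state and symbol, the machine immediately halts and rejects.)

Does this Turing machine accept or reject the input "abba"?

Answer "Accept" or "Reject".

Execution trace:
Initial: [t0]abba
Step 1: δ(t0, a) = (t0, a, R) → a[t0]bba
Step 2: δ(t0, b) = (t0, b, R) → ab[t0]ba
Step 3: δ(t0, b) = (t0, b, R) → abb[t0]a
Step 4: δ(t0, a) = (t0, a, R) → abba[t0]□
Step 5: δ(t0, □) = (tA, b, L) → abb[tA]ab

The machine reaches the accept state tA and halts.

Answer: Accept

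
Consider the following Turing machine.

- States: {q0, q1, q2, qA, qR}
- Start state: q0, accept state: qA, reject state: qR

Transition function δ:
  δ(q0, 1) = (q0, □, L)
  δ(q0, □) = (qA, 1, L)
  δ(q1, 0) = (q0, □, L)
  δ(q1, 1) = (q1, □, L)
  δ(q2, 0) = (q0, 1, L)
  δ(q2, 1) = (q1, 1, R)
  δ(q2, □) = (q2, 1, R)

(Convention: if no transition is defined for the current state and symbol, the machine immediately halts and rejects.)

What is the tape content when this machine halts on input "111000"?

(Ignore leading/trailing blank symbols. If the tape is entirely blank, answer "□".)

Execution trace:
Initial: [q0]111000
Step 1: δ(q0, 1) = (q0, □, L) → [q0]□□11000
Step 2: δ(q0, □) = (qA, 1, L) → [qA]□1□11000

The machine reaches the accept state qA and halts.

Final tape (ignoring leading/trailing blanks): 1□11000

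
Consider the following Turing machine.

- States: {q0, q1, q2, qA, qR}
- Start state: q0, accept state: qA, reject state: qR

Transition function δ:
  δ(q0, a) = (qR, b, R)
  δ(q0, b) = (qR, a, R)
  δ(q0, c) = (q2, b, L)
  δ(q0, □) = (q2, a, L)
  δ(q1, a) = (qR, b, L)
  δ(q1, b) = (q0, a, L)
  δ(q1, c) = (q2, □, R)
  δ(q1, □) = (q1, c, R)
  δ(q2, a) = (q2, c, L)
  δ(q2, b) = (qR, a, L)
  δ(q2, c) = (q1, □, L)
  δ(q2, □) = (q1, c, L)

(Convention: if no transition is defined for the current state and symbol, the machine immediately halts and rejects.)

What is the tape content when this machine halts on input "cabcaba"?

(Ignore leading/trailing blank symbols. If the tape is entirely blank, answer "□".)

Execution trace:
Initial: [q0]cabcaba
Step 1: δ(q0, c) = (q2, b, L) → [q2]□babcaba
Step 2: δ(q2, □) = (q1, c, L) → [q1]□cbabcaba
Step 3: δ(q1, □) = (q1, c, R) → c[q1]cbabcaba
Step 4: δ(q1, c) = (q2, □, R) → c□[q2]babcaba
Step 5: δ(q2, b) = (qR, a, L) → c[qR]□aabcaba

The machine reaches the reject state qR and halts.

Final tape (ignoring leading/trailing blanks): c□aabcaba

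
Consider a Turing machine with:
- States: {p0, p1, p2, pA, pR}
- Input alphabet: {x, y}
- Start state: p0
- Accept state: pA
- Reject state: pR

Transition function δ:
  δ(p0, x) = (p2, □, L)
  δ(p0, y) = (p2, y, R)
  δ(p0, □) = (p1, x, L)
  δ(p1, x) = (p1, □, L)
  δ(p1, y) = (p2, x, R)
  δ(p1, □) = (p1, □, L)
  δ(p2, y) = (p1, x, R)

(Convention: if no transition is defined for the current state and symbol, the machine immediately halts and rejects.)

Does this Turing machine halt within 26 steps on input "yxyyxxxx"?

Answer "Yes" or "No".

Execution trace:
Initial: [p0]yxyyxxxx
Step 1: δ(p0, y) = (p2, y, R) → y[p2]xyyxxxx

No transition is defined for δ(p2, x). By convention the machine halts and rejects.
The machine halted after 1 step (within the 26-step bound).

Answer: Yes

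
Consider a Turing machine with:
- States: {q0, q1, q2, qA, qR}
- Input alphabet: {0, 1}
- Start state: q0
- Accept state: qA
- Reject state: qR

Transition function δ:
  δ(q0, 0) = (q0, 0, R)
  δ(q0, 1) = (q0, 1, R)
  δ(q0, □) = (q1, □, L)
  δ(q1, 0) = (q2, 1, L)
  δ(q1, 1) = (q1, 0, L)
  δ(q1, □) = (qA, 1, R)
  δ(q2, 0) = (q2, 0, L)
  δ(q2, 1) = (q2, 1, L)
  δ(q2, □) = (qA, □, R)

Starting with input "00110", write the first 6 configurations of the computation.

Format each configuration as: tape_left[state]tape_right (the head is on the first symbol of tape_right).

Transitions applied:
Step 1: δ(q0, 0) = (q0, 0, R)
Step 2: δ(q0, 0) = (q0, 0, R)
Step 3: δ(q0, 1) = (q0, 1, R)
Step 4: δ(q0, 1) = (q0, 1, R)
Step 5: δ(q0, 0) = (q0, 0, R)

The first 6 configurations are:
[q0]00110 ⊢ 0[q0]0110 ⊢ 00[q0]110 ⊢ 001[q0]10 ⊢ 0011[q0]0 ⊢ 00110[q0]□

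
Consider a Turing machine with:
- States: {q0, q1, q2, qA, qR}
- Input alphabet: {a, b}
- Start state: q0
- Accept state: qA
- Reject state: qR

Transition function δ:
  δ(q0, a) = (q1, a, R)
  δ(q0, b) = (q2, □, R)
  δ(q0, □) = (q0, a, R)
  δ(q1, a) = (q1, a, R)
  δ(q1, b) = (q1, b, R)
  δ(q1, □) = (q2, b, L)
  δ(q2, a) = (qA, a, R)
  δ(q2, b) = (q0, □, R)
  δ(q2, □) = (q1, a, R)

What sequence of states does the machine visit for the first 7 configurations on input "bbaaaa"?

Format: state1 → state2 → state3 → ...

Execution trace:
Initial: [q0]bbaaaa
Step 1: δ(q0, b) = (q2, □, R) → □[q2]baaaa
Step 2: δ(q2, b) = (q0, □, R) → □□[q0]aaaa
Step 3: δ(q0, a) = (q1, a, R) → □□a[q1]aaa
Step 4: δ(q1, a) = (q1, a, R) → □□aa[q1]aa
Step 5: δ(q1, a) = (q1, a, R) → □□aaa[q1]a
Step 6: δ(q1, a) = (q1, a, R) → □□aaaa[q1]□

State sequence: q0 → q2 → q0 → q1 → q1 → q1 → q1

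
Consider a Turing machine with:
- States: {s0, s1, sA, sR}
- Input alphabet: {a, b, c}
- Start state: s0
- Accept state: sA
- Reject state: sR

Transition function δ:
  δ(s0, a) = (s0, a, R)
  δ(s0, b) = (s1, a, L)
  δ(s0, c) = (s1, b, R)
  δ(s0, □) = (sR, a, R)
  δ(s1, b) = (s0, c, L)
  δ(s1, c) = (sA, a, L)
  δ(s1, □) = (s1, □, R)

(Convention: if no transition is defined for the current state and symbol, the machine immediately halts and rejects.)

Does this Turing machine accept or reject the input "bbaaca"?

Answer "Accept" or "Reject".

Execution trace:
Initial: [s0]bbaaca
Step 1: δ(s0, b) = (s1, a, L) → [s1]□abaaca
Step 2: δ(s1, □) = (s1, □, R) → □[s1]abaaca

No transition is defined for δ(s1, a). By convention the machine halts and rejects.

Answer: Reject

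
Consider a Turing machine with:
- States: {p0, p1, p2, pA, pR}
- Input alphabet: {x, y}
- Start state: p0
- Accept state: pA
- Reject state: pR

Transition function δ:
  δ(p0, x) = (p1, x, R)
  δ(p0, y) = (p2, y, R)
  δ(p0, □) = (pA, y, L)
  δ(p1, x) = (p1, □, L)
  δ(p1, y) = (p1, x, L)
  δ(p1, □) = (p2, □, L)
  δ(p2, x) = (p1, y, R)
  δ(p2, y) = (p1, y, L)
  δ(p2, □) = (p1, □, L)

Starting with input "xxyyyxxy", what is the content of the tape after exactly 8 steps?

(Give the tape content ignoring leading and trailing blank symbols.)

Execution trace:
Initial: [p0]xxyyyxxy
Step 1: δ(p0, x) = (p1, x, R) → x[p1]xyyyxxy
Step 2: δ(p1, x) = (p1, □, L) → [p1]x□yyyxxy
Step 3: δ(p1, x) = (p1, □, L) → [p1]□□□yyyxxy
Step 4: δ(p1, □) = (p2, □, L) → [p2]□□□□yyyxxy
Step 5: δ(p2, □) = (p1, □, L) → [p1]□□□□□yyyxxy
Step 6: δ(p1, □) = (p2, □, L) → [p2]□□□□□□yyyxxy
Step 7: δ(p2, □) = (p1, □, L) → [p1]□□□□□□□yyyxxy
Step 8: δ(p1, □) = (p2, □, L) → [p2]□□□□□□□□yyyxxy

After 8 steps, the tape (ignoring leading/trailing blanks) is: yyyxxy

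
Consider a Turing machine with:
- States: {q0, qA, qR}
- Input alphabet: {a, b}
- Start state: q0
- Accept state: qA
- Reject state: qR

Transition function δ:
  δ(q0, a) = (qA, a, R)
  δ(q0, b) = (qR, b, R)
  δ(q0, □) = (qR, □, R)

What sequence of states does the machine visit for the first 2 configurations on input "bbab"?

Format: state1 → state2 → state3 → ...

Execution trace:
Initial: [q0]bbab
Step 1: δ(q0, b) = (qR, b, R) → b[qR]bab

The machine reaches the reject state qR and halts.

State sequence: q0 → qR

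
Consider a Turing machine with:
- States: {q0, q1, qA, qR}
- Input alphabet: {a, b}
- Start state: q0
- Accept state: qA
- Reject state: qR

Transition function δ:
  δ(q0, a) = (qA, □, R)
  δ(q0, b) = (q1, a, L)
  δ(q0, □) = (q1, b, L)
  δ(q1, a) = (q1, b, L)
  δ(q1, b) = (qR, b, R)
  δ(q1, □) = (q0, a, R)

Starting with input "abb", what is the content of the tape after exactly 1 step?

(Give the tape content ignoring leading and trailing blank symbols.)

Execution trace:
Initial: [q0]abb
Step 1: δ(q0, a) = (qA, □, R) → □[qA]bb

The machine reaches the accept state qA and halts.

After 1 step, the tape (ignoring leading/trailing blanks) is: bb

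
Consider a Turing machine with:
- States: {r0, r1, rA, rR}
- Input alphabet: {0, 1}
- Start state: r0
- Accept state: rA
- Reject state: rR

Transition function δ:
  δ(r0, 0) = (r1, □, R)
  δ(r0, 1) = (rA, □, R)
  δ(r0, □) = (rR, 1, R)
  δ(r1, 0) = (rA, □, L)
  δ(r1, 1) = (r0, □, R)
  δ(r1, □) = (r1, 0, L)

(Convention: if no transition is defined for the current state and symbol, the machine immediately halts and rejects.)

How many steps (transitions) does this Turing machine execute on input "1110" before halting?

Execution trace:
Initial: [r0]1110
Step 1: δ(r0, 1) = (rA, □, R) → □[rA]110

The machine reaches the accept state rA and halts.

The machine executed 1 step before halting.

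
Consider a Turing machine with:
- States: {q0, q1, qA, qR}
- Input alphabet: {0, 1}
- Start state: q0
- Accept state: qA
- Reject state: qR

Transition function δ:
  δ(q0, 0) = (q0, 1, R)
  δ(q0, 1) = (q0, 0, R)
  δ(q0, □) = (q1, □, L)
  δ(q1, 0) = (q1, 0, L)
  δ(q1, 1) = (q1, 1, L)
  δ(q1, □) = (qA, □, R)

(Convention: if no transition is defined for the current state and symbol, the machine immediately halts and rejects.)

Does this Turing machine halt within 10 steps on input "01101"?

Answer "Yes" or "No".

Execution trace:
Initial: [q0]01101
Step 1: δ(q0, 0) = (q0, 1, R) → 1[q0]1101
Step 2: δ(q0, 1) = (q0, 0, R) → 10[q0]101
Step 3: δ(q0, 1) = (q0, 0, R) → 100[q0]01
Step 4: δ(q0, 0) = (q0, 1, R) → 1001[q0]1
Step 5: δ(q0, 1) = (q0, 0, R) → 10010[q0]□
Step 6: δ(q0, □) = (q1, □, L) → 1001[q1]0□
Step 7: δ(q1, 0) = (q1, 0, L) → 100[q1]10□
Step 8: δ(q1, 1) = (q1, 1, L) → 10[q1]010□
Step 9: δ(q1, 0) = (q1, 0, L) → 1[q1]0010□
Step 10: δ(q1, 0) = (q1, 0, L) → [q1]10010□

The machine has not reached a halting state after 10 steps.
The machine did not halt within the 10-step bound.

Answer: No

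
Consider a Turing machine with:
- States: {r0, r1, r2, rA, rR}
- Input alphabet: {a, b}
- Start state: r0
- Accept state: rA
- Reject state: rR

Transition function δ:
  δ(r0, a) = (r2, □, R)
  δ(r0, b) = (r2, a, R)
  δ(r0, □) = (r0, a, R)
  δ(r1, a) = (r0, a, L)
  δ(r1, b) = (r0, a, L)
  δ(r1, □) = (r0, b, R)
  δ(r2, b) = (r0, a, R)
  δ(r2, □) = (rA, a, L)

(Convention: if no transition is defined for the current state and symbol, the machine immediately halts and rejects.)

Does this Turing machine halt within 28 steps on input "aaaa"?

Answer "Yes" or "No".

Execution trace:
Initial: [r0]aaaa
Step 1: δ(r0, a) = (r2, □, R) → □[r2]aaa

No transition is defined for δ(r2, a). By convention the machine halts and rejects.
The machine halted after 1 step (within the 28-step bound).

Answer: Yes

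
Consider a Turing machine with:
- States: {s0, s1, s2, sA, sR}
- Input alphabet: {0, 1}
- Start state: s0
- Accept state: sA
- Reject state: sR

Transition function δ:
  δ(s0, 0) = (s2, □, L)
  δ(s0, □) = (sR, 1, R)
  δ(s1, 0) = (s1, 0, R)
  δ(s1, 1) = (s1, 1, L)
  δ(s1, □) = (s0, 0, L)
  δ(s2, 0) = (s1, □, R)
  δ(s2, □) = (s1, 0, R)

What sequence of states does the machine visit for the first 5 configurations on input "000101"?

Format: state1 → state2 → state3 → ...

Execution trace:
Initial: [s0]000101
Step 1: δ(s0, 0) = (s2, □, L) → [s2]□□00101
Step 2: δ(s2, □) = (s1, 0, R) → 0[s1]□00101
Step 3: δ(s1, □) = (s0, 0, L) → [s0]0000101
Step 4: δ(s0, 0) = (s2, □, L) → [s2]□□000101

State sequence: s0 → s2 → s1 → s0 → s2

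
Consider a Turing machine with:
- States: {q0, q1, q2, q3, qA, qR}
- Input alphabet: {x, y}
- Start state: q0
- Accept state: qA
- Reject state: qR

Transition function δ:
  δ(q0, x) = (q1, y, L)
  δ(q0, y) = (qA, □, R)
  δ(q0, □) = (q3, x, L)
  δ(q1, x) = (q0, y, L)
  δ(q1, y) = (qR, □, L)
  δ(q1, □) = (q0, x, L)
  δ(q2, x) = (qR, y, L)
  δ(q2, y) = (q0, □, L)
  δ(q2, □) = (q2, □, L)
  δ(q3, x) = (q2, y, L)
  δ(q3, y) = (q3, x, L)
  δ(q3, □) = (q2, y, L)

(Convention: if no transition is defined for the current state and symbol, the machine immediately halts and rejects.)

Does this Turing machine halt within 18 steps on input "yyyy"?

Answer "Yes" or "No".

Execution trace:
Initial: [q0]yyyy
Step 1: δ(q0, y) = (qA, □, R) → □[qA]yyy

The machine reaches the accept state qA and halts.
The machine halted after 1 step (within the 18-step bound).

Answer: Yes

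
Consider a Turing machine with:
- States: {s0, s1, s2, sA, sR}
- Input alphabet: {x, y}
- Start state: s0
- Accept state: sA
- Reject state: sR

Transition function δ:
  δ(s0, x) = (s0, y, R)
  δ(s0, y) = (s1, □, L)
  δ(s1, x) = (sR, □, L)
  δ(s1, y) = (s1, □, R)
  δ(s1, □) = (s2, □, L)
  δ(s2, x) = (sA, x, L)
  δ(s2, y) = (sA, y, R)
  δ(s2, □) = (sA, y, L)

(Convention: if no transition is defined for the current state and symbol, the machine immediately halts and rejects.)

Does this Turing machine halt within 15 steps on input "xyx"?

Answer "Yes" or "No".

Execution trace:
Initial: [s0]xyx
Step 1: δ(s0, x) = (s0, y, R) → y[s0]yx
Step 2: δ(s0, y) = (s1, □, L) → [s1]y□x
Step 3: δ(s1, y) = (s1, □, R) → □[s1]□x
Step 4: δ(s1, □) = (s2, □, L) → [s2]□□x
Step 5: δ(s2, □) = (sA, y, L) → [sA]□y□x

The machine reaches the accept state sA and halts.
The machine halted after 5 steps (within the 15-step bound).

Answer: Yes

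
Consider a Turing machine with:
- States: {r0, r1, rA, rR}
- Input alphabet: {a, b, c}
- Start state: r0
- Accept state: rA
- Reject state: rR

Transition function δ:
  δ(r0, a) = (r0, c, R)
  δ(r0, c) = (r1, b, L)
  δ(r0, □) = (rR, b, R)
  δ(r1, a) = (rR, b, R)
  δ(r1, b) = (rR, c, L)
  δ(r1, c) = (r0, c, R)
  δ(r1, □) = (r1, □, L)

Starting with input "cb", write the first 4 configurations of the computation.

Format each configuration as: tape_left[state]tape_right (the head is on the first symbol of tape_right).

Transitions applied:
Step 1: δ(r0, c) = (r1, b, L)
Step 2: δ(r1, □) = (r1, □, L)
Step 3: δ(r1, □) = (r1, □, L)

The first 4 configurations are:
[r0]cb ⊢ [r1]□bb ⊢ [r1]□□bb ⊢ [r1]□□□bb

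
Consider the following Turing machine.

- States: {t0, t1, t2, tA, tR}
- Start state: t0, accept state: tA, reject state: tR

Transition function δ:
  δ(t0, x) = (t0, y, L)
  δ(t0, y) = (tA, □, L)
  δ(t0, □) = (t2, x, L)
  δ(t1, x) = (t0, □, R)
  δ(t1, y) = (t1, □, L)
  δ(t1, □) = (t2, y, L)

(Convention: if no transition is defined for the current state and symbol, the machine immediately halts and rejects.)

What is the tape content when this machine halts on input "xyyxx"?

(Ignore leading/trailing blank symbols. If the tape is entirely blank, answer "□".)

Execution trace:
Initial: [t0]xyyxx
Step 1: δ(t0, x) = (t0, y, L) → [t0]□yyyxx
Step 2: δ(t0, □) = (t2, x, L) → [t2]□xyyyxx

No transition is defined for δ(t2, □). By convention the machine halts and rejects.

Final tape (ignoring leading/trailing blanks): xyyyxx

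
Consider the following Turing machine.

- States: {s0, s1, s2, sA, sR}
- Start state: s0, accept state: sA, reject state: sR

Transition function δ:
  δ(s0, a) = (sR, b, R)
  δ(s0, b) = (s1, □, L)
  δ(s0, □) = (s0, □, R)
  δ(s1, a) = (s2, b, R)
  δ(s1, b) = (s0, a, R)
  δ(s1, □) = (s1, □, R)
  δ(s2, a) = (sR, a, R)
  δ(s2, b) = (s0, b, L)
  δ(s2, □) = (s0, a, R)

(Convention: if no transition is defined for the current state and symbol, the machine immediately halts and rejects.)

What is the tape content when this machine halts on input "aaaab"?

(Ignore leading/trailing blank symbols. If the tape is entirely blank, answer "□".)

Execution trace:
Initial: [s0]aaaab
Step 1: δ(s0, a) = (sR, b, R) → b[sR]aaab

The machine reaches the reject state sR and halts.

Final tape (ignoring leading/trailing blanks): baaab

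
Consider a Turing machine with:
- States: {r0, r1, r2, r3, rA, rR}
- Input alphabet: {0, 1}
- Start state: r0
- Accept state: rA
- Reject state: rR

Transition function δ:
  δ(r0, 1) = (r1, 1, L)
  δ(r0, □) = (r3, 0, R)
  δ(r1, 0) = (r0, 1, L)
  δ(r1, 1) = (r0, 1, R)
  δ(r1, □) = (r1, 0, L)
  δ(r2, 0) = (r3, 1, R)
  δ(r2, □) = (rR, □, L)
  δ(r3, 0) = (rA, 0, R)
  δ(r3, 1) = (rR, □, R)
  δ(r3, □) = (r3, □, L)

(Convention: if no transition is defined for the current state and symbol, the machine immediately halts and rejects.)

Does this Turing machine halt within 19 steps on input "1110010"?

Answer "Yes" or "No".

Execution trace:
Initial: [r0]1110010
Step 1: δ(r0, 1) = (r1, 1, L) → [r1]□1110010
Step 2: δ(r1, □) = (r1, 0, L) → [r1]□01110010
Step 3: δ(r1, □) = (r1, 0, L) → [r1]□001110010
Step 4: δ(r1, □) = (r1, 0, L) → [r1]□0001110010
Step 5: δ(r1, □) = (r1, 0, L) → [r1]□00001110010
Step 6: δ(r1, □) = (r1, 0, L) → [r1]□000001110010
Step 7: δ(r1, □) = (r1, 0, L) → [r1]□0000001110010
Step 8: δ(r1, □) = (r1, 0, L) → [r1]□00000001110010
Step 9: δ(r1, □) = (r1, 0, L) → [r1]□000000001110010
Step 10: δ(r1, □) = (r1, 0, L) → [r1]□0000000001110010
Step 11: δ(r1, □) = (r1, 0, L) → [r1]□00000000001110010
Step 12: δ(r1, □) = (r1, 0, L) → [r1]□000000000001110010
Step 13: δ(r1, □) = (r1, 0, L) → [r1]□0000000000001110010
Step 14: δ(r1, □) = (r1, 0, L) → [r1]□00000000000001110010
Step 15: δ(r1, □) = (r1, 0, L) → [r1]□000000000000001110010
Step 16: δ(r1, □) = (r1, 0, L) → [r1]□0000000000000001110010
Step 17: δ(r1, □) = (r1, 0, L) → [r1]□00000000000000001110010
Step 18: δ(r1, □) = (r1, 0, L) → [r1]□000000000000000001110010
Step 19: δ(r1, □) = (r1, 0, L) → [r1]□0000000000000000001110010

The machine has not reached a halting state after 19 steps.
The machine did not halt within the 19-step bound.

Answer: No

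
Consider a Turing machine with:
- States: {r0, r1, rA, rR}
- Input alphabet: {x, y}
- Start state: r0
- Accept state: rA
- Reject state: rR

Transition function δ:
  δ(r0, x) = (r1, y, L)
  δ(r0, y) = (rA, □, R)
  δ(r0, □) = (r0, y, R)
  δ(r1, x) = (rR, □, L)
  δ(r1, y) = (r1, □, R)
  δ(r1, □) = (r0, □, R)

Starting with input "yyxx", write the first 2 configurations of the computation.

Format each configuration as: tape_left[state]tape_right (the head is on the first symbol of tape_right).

Transitions applied:
Step 1: δ(r0, y) = (rA, □, R)

The first 2 configurations are:
[r0]yyxx ⊢ □[rA]yxx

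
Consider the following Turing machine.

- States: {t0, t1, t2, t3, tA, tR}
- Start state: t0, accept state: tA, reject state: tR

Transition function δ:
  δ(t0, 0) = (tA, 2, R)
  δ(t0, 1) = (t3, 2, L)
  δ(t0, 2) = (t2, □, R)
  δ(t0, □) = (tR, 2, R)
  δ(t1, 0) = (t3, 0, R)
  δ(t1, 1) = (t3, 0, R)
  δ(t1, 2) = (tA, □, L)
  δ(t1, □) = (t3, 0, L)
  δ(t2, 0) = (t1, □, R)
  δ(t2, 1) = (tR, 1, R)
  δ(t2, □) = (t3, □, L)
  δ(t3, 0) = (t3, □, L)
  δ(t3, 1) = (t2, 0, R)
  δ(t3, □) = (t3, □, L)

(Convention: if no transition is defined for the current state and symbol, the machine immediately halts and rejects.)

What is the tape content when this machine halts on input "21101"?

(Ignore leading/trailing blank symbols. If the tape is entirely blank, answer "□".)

Execution trace:
Initial: [t0]21101
Step 1: δ(t0, 2) = (t2, □, R) → □[t2]1101
Step 2: δ(t2, 1) = (tR, 1, R) → □1[tR]101

The machine reaches the reject state tR and halts.

Final tape (ignoring leading/trailing blanks): 1101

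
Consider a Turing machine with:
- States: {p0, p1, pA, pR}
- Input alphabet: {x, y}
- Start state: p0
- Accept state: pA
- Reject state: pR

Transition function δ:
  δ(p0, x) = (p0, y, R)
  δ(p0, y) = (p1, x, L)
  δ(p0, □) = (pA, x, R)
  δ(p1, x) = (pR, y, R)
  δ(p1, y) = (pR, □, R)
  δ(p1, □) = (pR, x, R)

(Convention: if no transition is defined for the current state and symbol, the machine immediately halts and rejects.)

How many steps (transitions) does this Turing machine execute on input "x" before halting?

Execution trace:
Initial: [p0]x
Step 1: δ(p0, x) = (p0, y, R) → y[p0]□
Step 2: δ(p0, □) = (pA, x, R) → yx[pA]□

The machine reaches the accept state pA and halts.

The machine executed 2 steps before halting.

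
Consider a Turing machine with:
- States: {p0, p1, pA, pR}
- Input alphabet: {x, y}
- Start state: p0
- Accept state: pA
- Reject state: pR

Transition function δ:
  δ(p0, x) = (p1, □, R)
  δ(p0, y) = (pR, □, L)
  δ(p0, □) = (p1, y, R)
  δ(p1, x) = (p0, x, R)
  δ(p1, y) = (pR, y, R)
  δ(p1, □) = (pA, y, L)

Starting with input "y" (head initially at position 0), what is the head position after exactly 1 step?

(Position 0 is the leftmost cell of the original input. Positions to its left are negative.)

Execution trace (head position shown):
Step 0: [p0]y  (head at position 0)
Step 1: move left → [pR]□□  (head at position -1)

After 1 step, the head is at position -1.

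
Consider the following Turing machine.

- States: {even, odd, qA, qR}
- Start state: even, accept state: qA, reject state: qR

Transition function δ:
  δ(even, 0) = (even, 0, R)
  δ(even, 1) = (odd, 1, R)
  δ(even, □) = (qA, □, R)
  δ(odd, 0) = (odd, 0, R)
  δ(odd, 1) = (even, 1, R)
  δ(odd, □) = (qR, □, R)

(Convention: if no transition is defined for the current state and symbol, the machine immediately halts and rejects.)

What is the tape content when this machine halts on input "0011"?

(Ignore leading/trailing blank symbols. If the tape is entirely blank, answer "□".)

Execution trace:
Initial: [even]0011
Step 1: δ(even, 0) = (even, 0, R) → 0[even]011
Step 2: δ(even, 0) = (even, 0, R) → 00[even]11
Step 3: δ(even, 1) = (odd, 1, R) → 001[odd]1
Step 4: δ(odd, 1) = (even, 1, R) → 0011[even]□
Step 5: δ(even, □) = (qA, □, R) → 0011□[qA]□

The machine reaches the accept state qA and halts.

Final tape (ignoring leading/trailing blanks): 0011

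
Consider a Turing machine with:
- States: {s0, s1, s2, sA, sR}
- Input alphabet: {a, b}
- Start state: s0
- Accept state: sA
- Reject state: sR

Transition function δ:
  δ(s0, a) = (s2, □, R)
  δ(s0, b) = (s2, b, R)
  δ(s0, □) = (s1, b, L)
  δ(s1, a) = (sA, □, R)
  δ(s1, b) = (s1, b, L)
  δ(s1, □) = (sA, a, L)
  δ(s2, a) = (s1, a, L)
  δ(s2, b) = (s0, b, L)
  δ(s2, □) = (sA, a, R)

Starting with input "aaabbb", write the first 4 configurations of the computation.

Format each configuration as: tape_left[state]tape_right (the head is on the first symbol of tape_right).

Transitions applied:
Step 1: δ(s0, a) = (s2, □, R)
Step 2: δ(s2, a) = (s1, a, L)
Step 3: δ(s1, □) = (sA, a, L)

The first 4 configurations are:
[s0]aaabbb ⊢ □[s2]aabbb ⊢ [s1]□aabbb ⊢ [sA]□aaabbb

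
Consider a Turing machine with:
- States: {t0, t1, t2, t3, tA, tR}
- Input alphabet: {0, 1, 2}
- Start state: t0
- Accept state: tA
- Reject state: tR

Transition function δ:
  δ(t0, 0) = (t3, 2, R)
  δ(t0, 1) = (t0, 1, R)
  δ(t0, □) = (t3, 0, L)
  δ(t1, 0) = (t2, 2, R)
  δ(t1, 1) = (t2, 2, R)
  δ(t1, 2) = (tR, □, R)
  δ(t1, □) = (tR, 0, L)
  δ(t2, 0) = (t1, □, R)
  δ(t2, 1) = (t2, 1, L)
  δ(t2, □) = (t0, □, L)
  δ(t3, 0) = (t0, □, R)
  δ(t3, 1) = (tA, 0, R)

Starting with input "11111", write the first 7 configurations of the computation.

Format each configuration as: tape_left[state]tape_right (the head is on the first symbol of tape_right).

Transitions applied:
Step 1: δ(t0, 1) = (t0, 1, R)
Step 2: δ(t0, 1) = (t0, 1, R)
Step 3: δ(t0, 1) = (t0, 1, R)
Step 4: δ(t0, 1) = (t0, 1, R)
Step 5: δ(t0, 1) = (t0, 1, R)
Step 6: δ(t0, □) = (t3, 0, L)

The first 7 configurations are:
[t0]11111 ⊢ 1[t0]1111 ⊢ 11[t0]111 ⊢ 111[t0]11 ⊢ 1111[t0]1 ⊢ 11111[t0]□ ⊢ 1111[t3]10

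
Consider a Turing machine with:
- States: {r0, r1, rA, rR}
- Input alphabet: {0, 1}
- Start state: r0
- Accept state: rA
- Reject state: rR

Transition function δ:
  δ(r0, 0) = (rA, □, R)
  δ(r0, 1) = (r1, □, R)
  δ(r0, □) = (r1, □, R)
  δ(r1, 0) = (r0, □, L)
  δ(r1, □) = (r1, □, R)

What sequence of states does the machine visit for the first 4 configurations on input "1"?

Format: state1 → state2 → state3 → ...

Execution trace:
Initial: [r0]1
Step 1: δ(r0, 1) = (r1, □, R) → □[r1]□
Step 2: δ(r1, □) = (r1, □, R) → □□[r1]□
Step 3: δ(r1, □) = (r1, □, R) → □□□[r1]□

State sequence: r0 → r1 → r1 → r1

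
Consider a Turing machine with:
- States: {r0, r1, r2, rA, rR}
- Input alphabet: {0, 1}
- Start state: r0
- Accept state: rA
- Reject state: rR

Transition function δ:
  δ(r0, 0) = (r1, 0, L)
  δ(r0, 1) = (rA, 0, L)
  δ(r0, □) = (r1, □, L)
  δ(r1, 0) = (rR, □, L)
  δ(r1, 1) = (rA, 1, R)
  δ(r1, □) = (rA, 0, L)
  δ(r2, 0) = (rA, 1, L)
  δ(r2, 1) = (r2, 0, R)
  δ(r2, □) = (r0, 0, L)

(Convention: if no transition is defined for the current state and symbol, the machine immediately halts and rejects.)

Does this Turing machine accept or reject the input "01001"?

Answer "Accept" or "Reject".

Execution trace:
Initial: [r0]01001
Step 1: δ(r0, 0) = (r1, 0, L) → [r1]□01001
Step 2: δ(r1, □) = (rA, 0, L) → [rA]□001001

The machine reaches the accept state rA and halts.

Answer: Accept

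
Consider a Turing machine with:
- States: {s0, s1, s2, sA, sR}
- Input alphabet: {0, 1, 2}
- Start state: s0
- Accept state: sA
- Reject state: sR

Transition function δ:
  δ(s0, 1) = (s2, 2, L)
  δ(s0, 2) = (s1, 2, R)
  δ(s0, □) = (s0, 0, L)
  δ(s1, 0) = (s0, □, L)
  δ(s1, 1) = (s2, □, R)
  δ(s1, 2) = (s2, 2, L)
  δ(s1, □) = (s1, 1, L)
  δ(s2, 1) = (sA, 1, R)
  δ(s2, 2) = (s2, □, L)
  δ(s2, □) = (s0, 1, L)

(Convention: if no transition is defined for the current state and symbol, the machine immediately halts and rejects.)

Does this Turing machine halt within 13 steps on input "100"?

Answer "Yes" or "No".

Execution trace:
Initial: [s0]100
Step 1: δ(s0, 1) = (s2, 2, L) → [s2]□200
Step 2: δ(s2, □) = (s0, 1, L) → [s0]□1200
Step 3: δ(s0, □) = (s0, 0, L) → [s0]□01200
Step 4: δ(s0, □) = (s0, 0, L) → [s0]□001200
Step 5: δ(s0, □) = (s0, 0, L) → [s0]□0001200
Step 6: δ(s0, □) = (s0, 0, L) → [s0]□00001200
Step 7: δ(s0, □) = (s0, 0, L) → [s0]□000001200
Step 8: δ(s0, □) = (s0, 0, L) → [s0]□0000001200
Step 9: δ(s0, □) = (s0, 0, L) → [s0]□00000001200
Step 10: δ(s0, □) = (s0, 0, L) → [s0]□000000001200
Step 11: δ(s0, □) = (s0, 0, L) → [s0]□0000000001200
Step 12: δ(s0, □) = (s0, 0, L) → [s0]□00000000001200
Step 13: δ(s0, □) = (s0, 0, L) → [s0]□000000000001200

The machine has not reached a halting state after 13 steps.
The machine did not halt within the 13-step bound.

Answer: No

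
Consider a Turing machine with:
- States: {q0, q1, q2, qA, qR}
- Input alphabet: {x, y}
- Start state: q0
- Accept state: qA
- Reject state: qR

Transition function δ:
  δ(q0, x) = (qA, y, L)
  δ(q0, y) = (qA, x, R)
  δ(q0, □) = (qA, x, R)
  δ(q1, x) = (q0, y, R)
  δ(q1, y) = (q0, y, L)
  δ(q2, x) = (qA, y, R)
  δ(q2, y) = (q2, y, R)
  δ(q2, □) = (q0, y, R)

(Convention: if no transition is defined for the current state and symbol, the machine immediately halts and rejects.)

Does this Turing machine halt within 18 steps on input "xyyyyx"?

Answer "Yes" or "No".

Execution trace:
Initial: [q0]xyyyyx
Step 1: δ(q0, x) = (qA, y, L) → [qA]□yyyyyx

The machine reaches the accept state qA and halts.
The machine halted after 1 step (within the 18-step bound).

Answer: Yes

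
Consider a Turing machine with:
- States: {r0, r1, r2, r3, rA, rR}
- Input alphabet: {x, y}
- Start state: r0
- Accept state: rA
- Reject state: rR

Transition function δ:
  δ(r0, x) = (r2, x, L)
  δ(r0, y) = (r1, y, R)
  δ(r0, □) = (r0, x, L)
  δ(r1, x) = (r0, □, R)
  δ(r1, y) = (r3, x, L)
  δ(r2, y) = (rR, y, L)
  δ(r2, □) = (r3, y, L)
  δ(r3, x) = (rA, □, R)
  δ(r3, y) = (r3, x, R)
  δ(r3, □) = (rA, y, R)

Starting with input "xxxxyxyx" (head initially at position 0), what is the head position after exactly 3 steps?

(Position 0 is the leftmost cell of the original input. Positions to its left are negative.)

Execution trace (head position shown):
Step 0: [r0]xxxxyxyx  (head at position 0)
Step 1: move left → [r2]□xxxxyxyx  (head at position -1)
Step 2: move left → [r3]□yxxxxyxyx  (head at position -2)
Step 3: move right → y[rA]yxxxxyxyx  (head at position -1)

After 3 steps, the head is at position -1.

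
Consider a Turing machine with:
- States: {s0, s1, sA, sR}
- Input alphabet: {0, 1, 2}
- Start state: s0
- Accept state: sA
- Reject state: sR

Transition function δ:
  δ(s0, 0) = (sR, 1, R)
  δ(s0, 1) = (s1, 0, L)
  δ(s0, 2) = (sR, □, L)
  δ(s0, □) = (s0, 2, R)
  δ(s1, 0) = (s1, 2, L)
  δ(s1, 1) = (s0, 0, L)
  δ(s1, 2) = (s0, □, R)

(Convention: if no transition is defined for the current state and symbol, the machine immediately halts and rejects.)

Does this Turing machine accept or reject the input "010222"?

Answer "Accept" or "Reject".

Execution trace:
Initial: [s0]010222
Step 1: δ(s0, 0) = (sR, 1, R) → 1[sR]10222

The machine reaches the reject state sR and halts.

Answer: Reject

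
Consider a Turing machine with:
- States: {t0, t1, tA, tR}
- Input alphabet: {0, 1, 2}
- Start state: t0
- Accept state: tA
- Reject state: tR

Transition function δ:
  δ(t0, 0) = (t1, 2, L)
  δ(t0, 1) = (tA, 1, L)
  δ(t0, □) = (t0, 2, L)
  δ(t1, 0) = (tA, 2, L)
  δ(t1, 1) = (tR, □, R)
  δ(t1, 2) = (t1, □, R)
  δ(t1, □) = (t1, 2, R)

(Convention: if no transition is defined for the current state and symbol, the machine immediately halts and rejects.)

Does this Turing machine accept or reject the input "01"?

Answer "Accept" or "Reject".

Execution trace:
Initial: [t0]01
Step 1: δ(t0, 0) = (t1, 2, L) → [t1]□21
Step 2: δ(t1, □) = (t1, 2, R) → 2[t1]21
Step 3: δ(t1, 2) = (t1, □, R) → 2□[t1]1
Step 4: δ(t1, 1) = (tR, □, R) → 2□□[tR]□

The machine reaches the reject state tR and halts.

Answer: Reject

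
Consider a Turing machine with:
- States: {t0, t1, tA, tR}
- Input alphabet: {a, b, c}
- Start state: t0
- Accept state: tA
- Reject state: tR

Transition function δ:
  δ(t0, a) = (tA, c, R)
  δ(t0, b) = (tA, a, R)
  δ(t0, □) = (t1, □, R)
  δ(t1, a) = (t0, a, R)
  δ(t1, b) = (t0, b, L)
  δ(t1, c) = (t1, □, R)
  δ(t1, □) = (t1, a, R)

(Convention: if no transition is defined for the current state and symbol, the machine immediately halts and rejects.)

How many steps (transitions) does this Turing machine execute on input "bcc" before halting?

Execution trace:
Initial: [t0]bcc
Step 1: δ(t0, b) = (tA, a, R) → a[tA]cc

The machine reaches the accept state tA and halts.

The machine executed 1 step before halting.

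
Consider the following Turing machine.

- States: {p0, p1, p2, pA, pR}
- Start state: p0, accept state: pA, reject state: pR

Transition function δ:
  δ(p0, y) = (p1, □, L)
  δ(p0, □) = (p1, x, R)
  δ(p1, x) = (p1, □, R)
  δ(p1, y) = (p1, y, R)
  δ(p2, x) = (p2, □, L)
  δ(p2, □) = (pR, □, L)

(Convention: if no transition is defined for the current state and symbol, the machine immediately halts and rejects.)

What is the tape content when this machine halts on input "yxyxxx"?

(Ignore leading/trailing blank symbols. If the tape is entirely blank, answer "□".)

Execution trace:
Initial: [p0]yxyxxx
Step 1: δ(p0, y) = (p1, □, L) → [p1]□□xyxxx

No transition is defined for δ(p1, □). By convention the machine halts and rejects.

Final tape (ignoring leading/trailing blanks): xyxxx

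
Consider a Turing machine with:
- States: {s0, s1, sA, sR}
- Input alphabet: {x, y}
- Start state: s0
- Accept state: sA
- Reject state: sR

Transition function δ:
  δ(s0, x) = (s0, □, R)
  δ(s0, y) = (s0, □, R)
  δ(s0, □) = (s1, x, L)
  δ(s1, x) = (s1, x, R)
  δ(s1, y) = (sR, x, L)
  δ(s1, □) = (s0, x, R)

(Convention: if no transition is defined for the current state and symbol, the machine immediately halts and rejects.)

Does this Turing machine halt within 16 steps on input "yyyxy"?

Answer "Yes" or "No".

Execution trace:
Initial: [s0]yyyxy
Step 1: δ(s0, y) = (s0, □, R) → □[s0]yyxy
Step 2: δ(s0, y) = (s0, □, R) → □□[s0]yxy
Step 3: δ(s0, y) = (s0, □, R) → □□□[s0]xy
Step 4: δ(s0, x) = (s0, □, R) → □□□□[s0]y
Step 5: δ(s0, y) = (s0, □, R) → □□□□□[s0]□
Step 6: δ(s0, □) = (s1, x, L) → □□□□[s1]□x
Step 7: δ(s1, □) = (s0, x, R) → □□□□x[s0]x
Step 8: δ(s0, x) = (s0, □, R) → □□□□x□[s0]□
Step 9: δ(s0, □) = (s1, x, L) → □□□□x[s1]□x
Step 10: δ(s1, □) = (s0, x, R) → □□□□xx[s0]x
Step 11: δ(s0, x) = (s0, □, R) → □□□□xx□[s0]□
Step 12: δ(s0, □) = (s1, x, L) → □□□□xx[s1]□x
Step 13: δ(s1, □) = (s0, x, R) → □□□□xxx[s0]x
Step 14: δ(s0, x) = (s0, □, R) → □□□□xxx□[s0]□
Step 15: δ(s0, □) = (s1, x, L) → □□□□xxx[s1]□x
Step 16: δ(s1, □) = (s0, x, R) → □□□□xxxx[s0]x

The machine has not reached a halting state after 16 steps.
The machine did not halt within the 16-step bound.

Answer: No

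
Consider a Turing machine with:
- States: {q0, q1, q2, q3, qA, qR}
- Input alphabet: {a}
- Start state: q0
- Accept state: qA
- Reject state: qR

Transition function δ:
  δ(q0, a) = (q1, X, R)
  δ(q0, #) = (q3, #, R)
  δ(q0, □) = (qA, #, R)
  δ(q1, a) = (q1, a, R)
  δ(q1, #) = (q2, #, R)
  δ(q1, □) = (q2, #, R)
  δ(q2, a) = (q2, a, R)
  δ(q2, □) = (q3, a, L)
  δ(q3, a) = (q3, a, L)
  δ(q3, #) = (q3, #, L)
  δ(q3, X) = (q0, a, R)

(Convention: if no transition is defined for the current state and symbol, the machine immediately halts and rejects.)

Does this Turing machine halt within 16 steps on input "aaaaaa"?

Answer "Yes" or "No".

Execution trace:
Initial: [q0]aaaaaa
Step 1: δ(q0, a) = (q1, X, R) → X[q1]aaaaa
Step 2: δ(q1, a) = (q1, a, R) → Xa[q1]aaaa
Step 3: δ(q1, a) = (q1, a, R) → Xaa[q1]aaa
Step 4: δ(q1, a) = (q1, a, R) → Xaaa[q1]aa
Step 5: δ(q1, a) = (q1, a, R) → Xaaaa[q1]a
Step 6: δ(q1, a) = (q1, a, R) → Xaaaaa[q1]□
Step 7: δ(q1, □) = (q2, #, R) → Xaaaaa#[q2]□
Step 8: δ(q2, □) = (q3, a, L) → Xaaaaa[q3]#a
Step 9: δ(q3, #) = (q3, #, L) → Xaaaa[q3]a#a
Step 10: δ(q3, a) = (q3, a, L) → Xaaa[q3]aa#a
Step 11: δ(q3, a) = (q3, a, L) → Xaa[q3]aaa#a
Step 12: δ(q3, a) = (q3, a, L) → Xa[q3]aaaa#a
Step 13: δ(q3, a) = (q3, a, L) → X[q3]aaaaa#a
Step 14: δ(q3, a) = (q3, a, L) → [q3]Xaaaaa#a
Step 15: δ(q3, X) = (q0, a, R) → a[q0]aaaaa#a
Step 16: δ(q0, a) = (q1, X, R) → aX[q1]aaaa#a

The machine has not reached a halting state after 16 steps.
The machine did not halt within the 16-step bound.

Answer: No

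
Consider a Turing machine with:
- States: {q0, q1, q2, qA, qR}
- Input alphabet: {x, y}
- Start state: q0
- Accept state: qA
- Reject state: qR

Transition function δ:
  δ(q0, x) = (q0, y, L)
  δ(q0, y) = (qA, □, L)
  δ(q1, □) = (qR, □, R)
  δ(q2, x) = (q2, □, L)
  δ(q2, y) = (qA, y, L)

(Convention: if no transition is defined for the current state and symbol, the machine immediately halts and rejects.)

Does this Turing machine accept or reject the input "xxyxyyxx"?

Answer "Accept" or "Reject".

Execution trace:
Initial: [q0]xxyxyyxx
Step 1: δ(q0, x) = (q0, y, L) → [q0]□yxyxyyxx

No transition is defined for δ(q0, □). By convention the machine halts and rejects.

Answer: Reject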